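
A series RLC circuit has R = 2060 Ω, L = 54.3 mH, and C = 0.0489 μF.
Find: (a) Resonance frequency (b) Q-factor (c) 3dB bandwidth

Step 1 — Resonance: ω₀ = 1/√(LC) = 1/√(0.0543·4.89e-08) = 1.941e+04 rad/s.
Step 2 — f₀ = ω₀/(2π) = 3089 Hz.
Step 3 — Series Q: Q = ω₀L/R = 1.941e+04·0.0543/2060 = 0.5115.
Step 4 — Bandwidth: Δω = ω₀/Q = 3.794e+04 rad/s; BW = Δω/(2π) = 6038 Hz.

(a) f₀ = 3089 Hz  (b) Q = 0.5115  (c) BW = 6038 Hz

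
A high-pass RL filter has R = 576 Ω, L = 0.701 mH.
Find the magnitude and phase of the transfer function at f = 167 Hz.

Step 1 — Angular frequency: ω = 2π·167 = 1049 rad/s.
Step 2 — Transfer function: H(jω) = jωL/(R + jωL).
Step 3 — Numerator jωL = j·0.7356; denominator R + jωL = 576 + j0.7356.
Step 4 — H = 1.631e-06 + j0.001277.
Step 5 — Magnitude: |H| = 0.001277 (-57.9 dB); phase: φ = 89.9°.

|H| = 0.001277 (-57.9 dB), φ = 89.9°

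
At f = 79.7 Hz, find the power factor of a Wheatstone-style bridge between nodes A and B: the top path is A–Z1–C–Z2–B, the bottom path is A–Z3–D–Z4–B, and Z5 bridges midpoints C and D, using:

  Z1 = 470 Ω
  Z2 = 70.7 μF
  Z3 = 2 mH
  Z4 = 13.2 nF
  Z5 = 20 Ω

Step 1 — Angular frequency: ω = 2π·f = 2π·79.7 = 500.8 rad/s.
Step 2 — Component impedances:
  Z1: Z = R = 470 Ω
  Z2: Z = 1/(jωC) = -j/(ω·C) = 0 - j28.25 Ω
  Z3: Z = jωL = j·500.8·0.002 = 0 + j1.002 Ω
  Z4: Z = 1/(jωC) = -j/(ω·C) = 0 - j1.513e+05 Ω
  Z5: Z = R = 20 Ω
Step 3 — Bridge requires nodal analysis (the Z5 bridge couples midpoints C and D, so the two paths cannot be reduced to a simple series/parallel combination). Setting node B to ground and injecting 1 A at node A, the 3-node admittance system at A, C, D solves to V_A = Z_AB = 19.18 - j27.32 Ω = 33.38∠-54.9° Ω.
Step 4 — Power factor: PF = cos(φ) = Re(Z)/|Z| = 19.178/33.38 = 0.5745.
Step 5 — Type: Im(Z) = -27.32 ⇒ leading (phase φ = -54.9°).

PF = 0.5745 (leading, φ = -54.9°)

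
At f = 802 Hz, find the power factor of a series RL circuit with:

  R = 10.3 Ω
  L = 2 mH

Step 1 — Angular frequency: ω = 2π·f = 2π·802 = 5039 rad/s.
Step 2 — Component impedances:
  R: Z = R = 10.3 Ω
  L: Z = jωL = j·5039·0.002 = 0 + j10.08 Ω
Step 3 — Series combination: Z_total = R + L = 10.3 + j10.08 Ω = 14.41∠44.4° Ω.
Step 4 — Power factor: PF = cos(φ) = Re(Z)/|Z| = 10.3/14.41 = 0.7148.
Step 5 — Type: Im(Z) = 10.08 ⇒ lagging (phase φ = 44.4°).

PF = 0.7148 (lagging, φ = 44.4°)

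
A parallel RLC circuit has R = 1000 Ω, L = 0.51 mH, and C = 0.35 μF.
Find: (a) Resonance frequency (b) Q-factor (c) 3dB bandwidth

Step 1 — Resonance: ω₀ = 1/√(LC) = 1/√(0.00051·3.5e-07) = 7.485e+04 rad/s.
Step 2 — f₀ = ω₀/(2π) = 1.191e+04 Hz.
Step 3 — Parallel Q: Q = R/(ω₀L) = 1000/(7.485e+04·0.00051) = 26.2.
Step 4 — Bandwidth: Δω = ω₀/Q = 2857 rad/s; BW = Δω/(2π) = 454.7 Hz.

(a) f₀ = 1.191e+04 Hz  (b) Q = 26.2  (c) BW = 454.7 Hz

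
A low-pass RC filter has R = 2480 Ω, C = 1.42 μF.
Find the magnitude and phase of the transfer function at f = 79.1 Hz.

Step 1 — Angular frequency: ω = 2π·79.1 = 497 rad/s.
Step 2 — Transfer function: H(jω) = 1/(1 + jωRC).
Step 3 — Denominator: 1 + jωRC = 1 + j·497·2480·1.42e-06 = 1 + j1.75.
Step 4 — H = 0.2461 - j0.4307.
Step 5 — Magnitude: |H| = 0.4961 (-6.1 dB); phase: φ = -60.3°.

|H| = 0.4961 (-6.1 dB), φ = -60.3°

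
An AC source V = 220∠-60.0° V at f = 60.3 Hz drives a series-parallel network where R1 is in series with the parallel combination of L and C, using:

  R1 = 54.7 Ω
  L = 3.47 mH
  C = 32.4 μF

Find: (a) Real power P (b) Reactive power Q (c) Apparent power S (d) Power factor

Step 1 — Angular frequency: ω = 2π·f = 2π·60.3 = 378.9 rad/s.
Step 2 — Component impedances:
  R1: Z = R = 54.7 Ω
  L: Z = jωL = j·378.9·0.00347 = 0 + j1.315 Ω
  C: Z = 1/(jωC) = -j/(ω·C) = 0 - j81.46 Ω
Step 3 — Parallel branch: L || C = 1/(1/L + 1/C) = 0 + j1.336 Ω.
Step 4 — Series with R1: Z_total = R1 + (L || C) = 54.7 + j1.336 Ω = 54.72∠1.4° Ω.
Step 5 — Source phasor: V = 220∠-60.0° V = 110 - j190.5 V.
Step 6 — Current: I = V / Z = 1.925 - j3.53 A = 4.021∠-61.4° A.
Step 7 — Complex power: S = V·I* = 884.3 + j21.6 VA.
Step 8 — Real power: P = Re(S) = 884.3 W.
Step 9 — Reactive power: Q = Im(S) = 21.6 VAR.
Step 10 — Apparent power: |S| = 884.6 VA.
Step 11 — Power factor: PF = P/|S| = 0.9997 (lagging).

(a) P = 884.3 W  (b) Q = 21.6 VAR  (c) S = 884.6 VA  (d) PF = 0.9997 (lagging)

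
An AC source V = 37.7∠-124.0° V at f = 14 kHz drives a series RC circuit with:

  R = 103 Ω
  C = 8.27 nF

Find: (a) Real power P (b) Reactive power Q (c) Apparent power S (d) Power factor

Step 1 — Angular frequency: ω = 2π·f = 2π·1.4e+04 = 8.796e+04 rad/s.
Step 2 — Component impedances:
  R: Z = R = 103 Ω
  C: Z = 1/(jωC) = -j/(ω·C) = 0 - j1375 Ω
Step 3 — Series combination: Z_total = R + C = 103 - j1375 Ω = 1378∠-85.7° Ω.
Step 4 — Source phasor: V = 37.7∠-124.0° V = -21.08 - j31.25 V.
Step 5 — Current: I = V / Z = 0.02147 - j0.01694 A = 0.02735∠-38.3° A.
Step 6 — Complex power: S = V·I* = 0.07704 - j1.028 VA.
Step 7 — Real power: P = Re(S) = 0.07704 W.
Step 8 — Reactive power: Q = Im(S) = -1.028 VAR.
Step 9 — Apparent power: |S| = 1.031 VA.
Step 10 — Power factor: PF = P/|S| = 0.07472 (leading).

(a) P = 0.07704 W  (b) Q = -1.028 VAR  (c) S = 1.031 VA  (d) PF = 0.07472 (leading)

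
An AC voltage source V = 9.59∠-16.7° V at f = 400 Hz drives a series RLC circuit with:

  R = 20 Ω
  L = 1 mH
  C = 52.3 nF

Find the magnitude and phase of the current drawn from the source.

Step 1 — Angular frequency: ω = 2π·f = 2π·400 = 2513 rad/s.
Step 2 — Component impedances:
  R: Z = R = 20 Ω
  L: Z = jωL = j·2513·0.001 = 0 + j2.513 Ω
  C: Z = 1/(jωC) = -j/(ω·C) = 0 - j7608 Ω
Step 3 — Series combination: Z_total = R + L + C = 20 - j7605 Ω = 7605∠-89.8° Ω.
Step 4 — Source phasor: V = 9.59∠-16.7° V = 9.186 - j2.756 V.
Step 5 — Ohm's law: I = V / Z_total = (9.186 - j2.756) / (20 - j7605) = 0.0003655 + j0.001207 A.
Step 6 — Convert to polar: |I| = 0.001261 A, ∠I = 73.1°.

I = 0.001261∠73.1° A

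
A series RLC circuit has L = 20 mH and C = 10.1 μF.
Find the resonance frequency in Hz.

Step 1 — Resonance condition Im(Z)=0 gives ω₀ = 1/√(LC).
Step 2 — ω₀ = 1/√(0.02·1.01e-05) = 2225 rad/s.
Step 3 — f₀ = ω₀/(2π) = 354.1 Hz.

f₀ = 354.1 Hz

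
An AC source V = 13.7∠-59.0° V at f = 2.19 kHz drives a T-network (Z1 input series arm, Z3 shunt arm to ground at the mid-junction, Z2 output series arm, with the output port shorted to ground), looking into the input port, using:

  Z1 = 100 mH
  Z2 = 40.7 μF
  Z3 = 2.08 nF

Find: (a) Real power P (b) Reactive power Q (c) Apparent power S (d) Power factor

Step 1 — Angular frequency: ω = 2π·f = 2π·2190 = 1.376e+04 rad/s.
Step 2 — Component impedances:
  Z1: Z = jωL = j·1.376e+04·0.1 = 0 + j1376 Ω
  Z2: Z = 1/(jωC) = -j/(ω·C) = 0 - j1.786 Ω
  Z3: Z = 1/(jωC) = -j/(ω·C) = 0 - j3.494e+04 Ω
Step 3 — With the output port shorted to ground, the output series arm Z2 runs from the junction to ground; the shunt arm Z3 also runs from the junction to ground. They appear in parallel: Z3 || Z2 = 0 - j1.785 Ω.
Step 4 — Series with input arm Z1: Z_in = Z1 + (Z3 || Z2) = 0 + j1374 Ω = 1374∠90.0° Ω.
Step 5 — Source phasor: V = 13.7∠-59.0° V = 7.056 - j11.74 V.
Step 6 — Current: I = V / Z = -0.008545 - j0.005135 A = 0.009969∠-149.0° A.
Step 7 — Complex power: S = V·I* = 0 + j0.1366 VA.
Step 8 — Real power: P = Re(S) = 0 W.
Step 9 — Reactive power: Q = Im(S) = 0.1366 VAR.
Step 10 — Apparent power: |S| = 0.1366 VA.
Step 11 — Power factor: PF = P/|S| = 0 (lagging).

(a) P = 0 W  (b) Q = 0.1366 VAR  (c) S = 0.1366 VA  (d) PF = 0 (lagging)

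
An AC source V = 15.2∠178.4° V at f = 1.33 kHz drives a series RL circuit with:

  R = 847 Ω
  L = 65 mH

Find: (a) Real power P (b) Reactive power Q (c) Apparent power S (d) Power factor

Step 1 — Angular frequency: ω = 2π·f = 2π·1330 = 8357 rad/s.
Step 2 — Component impedances:
  R: Z = R = 847 Ω
  L: Z = jωL = j·8357·0.065 = 0 + j543.2 Ω
Step 3 — Series combination: Z_total = R + L = 847 + j543.2 Ω = 1006∠32.7° Ω.
Step 4 — Source phasor: V = 15.2∠178.4° V = -15.19 + j0.4244 V.
Step 5 — Current: I = V / Z = -0.01248 + j0.008507 A = 0.01511∠145.7° A.
Step 6 — Complex power: S = V·I* = 0.1933 + j0.124 VA.
Step 7 — Real power: P = Re(S) = 0.1933 W.
Step 8 — Reactive power: Q = Im(S) = 0.124 VAR.
Step 9 — Apparent power: |S| = 0.2296 VA.
Step 10 — Power factor: PF = P/|S| = 0.8418 (lagging).

(a) P = 0.1933 W  (b) Q = 0.124 VAR  (c) S = 0.2296 VA  (d) PF = 0.8418 (lagging)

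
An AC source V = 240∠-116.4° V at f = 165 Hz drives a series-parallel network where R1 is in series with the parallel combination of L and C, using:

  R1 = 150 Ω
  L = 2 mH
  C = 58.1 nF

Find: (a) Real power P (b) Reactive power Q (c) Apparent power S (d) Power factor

Step 1 — Angular frequency: ω = 2π·f = 2π·165 = 1037 rad/s.
Step 2 — Component impedances:
  R1: Z = R = 150 Ω
  L: Z = jωL = j·1037·0.002 = 0 + j2.073 Ω
  C: Z = 1/(jωC) = -j/(ω·C) = 0 - j1.66e+04 Ω
Step 3 — Parallel branch: L || C = 1/(1/L + 1/C) = 0 + j2.074 Ω.
Step 4 — Series with R1: Z_total = R1 + (L || C) = 150 + j2.074 Ω = 150∠0.8° Ω.
Step 5 — Source phasor: V = 240∠-116.4° V = -106.7 - j215 V.
Step 6 — Current: I = V / Z = -0.7311 - j1.423 A = 1.6∠-117.2° A.
Step 7 — Complex power: S = V·I* = 383.9 + j5.308 VA.
Step 8 — Real power: P = Re(S) = 383.9 W.
Step 9 — Reactive power: Q = Im(S) = 5.308 VAR.
Step 10 — Apparent power: |S| = 384 VA.
Step 11 — Power factor: PF = P/|S| = 0.9999 (lagging).

(a) P = 383.9 W  (b) Q = 5.308 VAR  (c) S = 384 VA  (d) PF = 0.9999 (lagging)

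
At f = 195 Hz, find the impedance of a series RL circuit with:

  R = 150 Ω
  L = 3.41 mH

Step 1 — Angular frequency: ω = 2π·f = 2π·195 = 1225 rad/s.
Step 2 — Component impedances:
  R: Z = R = 150 Ω
  L: Z = jωL = j·1225·0.00341 = 0 + j4.178 Ω
Step 3 — Series combination: Z_total = R + L = 150 + j4.178 Ω = 150.1∠1.6° Ω.

Z = 150 + j4.178 Ω = 150.1∠1.6° Ω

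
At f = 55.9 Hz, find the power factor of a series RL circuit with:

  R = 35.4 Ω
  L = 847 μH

Step 1 — Angular frequency: ω = 2π·f = 2π·55.9 = 351.2 rad/s.
Step 2 — Component impedances:
  R: Z = R = 35.4 Ω
  L: Z = jωL = j·351.2·0.000847 = 0 + j0.2975 Ω
Step 3 — Series combination: Z_total = R + L = 35.4 + j0.2975 Ω = 35.4∠0.5° Ω.
Step 4 — Power factor: PF = cos(φ) = Re(Z)/|Z| = 35.4/35.4 = 1.
Step 5 — Type: Im(Z) = 0.2975 ⇒ lagging (phase φ = 0.5°).

PF = 1 (lagging, φ = 0.5°)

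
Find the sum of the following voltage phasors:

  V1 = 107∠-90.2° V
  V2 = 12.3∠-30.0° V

Step 1 — Convert each phasor to rectangular form:
  V1 = 107·(cos(-90.2°) + j·sin(-90.2°)) = -0.3735 - j107 V
  V2 = 12.3·(cos(-30.0°) + j·sin(-30.0°)) = 10.65 - j6.15 V
Step 2 — Sum components: V_total = 10.28 - j113.1 V.
Step 3 — Convert to polar: |V_total| = 113.6 V, ∠V_total = -84.8°.

V_total = 113.6∠-84.8° V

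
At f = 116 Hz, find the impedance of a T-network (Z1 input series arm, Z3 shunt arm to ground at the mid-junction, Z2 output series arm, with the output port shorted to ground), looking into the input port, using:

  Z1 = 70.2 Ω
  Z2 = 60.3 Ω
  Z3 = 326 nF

Step 1 — Angular frequency: ω = 2π·f = 2π·116 = 728.8 rad/s.
Step 2 — Component impedances:
  Z1: Z = R = 70.2 Ω
  Z2: Z = R = 60.3 Ω
  Z3: Z = 1/(jωC) = -j/(ω·C) = 0 - j4209 Ω
Step 3 — With the output port shorted to ground, the output series arm Z2 runs from the junction to ground; the shunt arm Z3 also runs from the junction to ground. They appear in parallel: Z3 || Z2 = 60.29 - j0.8638 Ω.
Step 4 — Series with input arm Z1: Z_in = Z1 + (Z3 || Z2) = 130.5 - j0.8638 Ω = 130.5∠-0.4° Ω.

Z = 130.5 - j0.8638 Ω = 130.5∠-0.4° Ω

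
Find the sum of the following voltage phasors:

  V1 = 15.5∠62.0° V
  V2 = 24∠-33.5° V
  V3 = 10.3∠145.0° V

Step 1 — Convert each phasor to rectangular form:
  V1 = 15.5·(cos(62.0°) + j·sin(62.0°)) = 7.277 + j13.69 V
  V2 = 24·(cos(-33.5°) + j·sin(-33.5°)) = 20.01 - j13.25 V
  V3 = 10.3·(cos(145.0°) + j·sin(145.0°)) = -8.437 + j5.908 V
Step 2 — Sum components: V_total = 18.85 + j6.347 V.
Step 3 — Convert to polar: |V_total| = 19.89 V, ∠V_total = 18.6°.

V_total = 19.89∠18.6° V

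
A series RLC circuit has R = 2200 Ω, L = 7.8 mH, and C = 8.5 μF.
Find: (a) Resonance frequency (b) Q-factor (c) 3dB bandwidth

Step 1 — Resonance: ω₀ = 1/√(LC) = 1/√(0.0078·8.5e-06) = 3884 rad/s.
Step 2 — f₀ = ω₀/(2π) = 618.1 Hz.
Step 3 — Series Q: Q = ω₀L/R = 3884·0.0078/2200 = 0.01377.
Step 4 — Bandwidth: Δω = ω₀/Q = 2.821e+05 rad/s; BW = Δω/(2π) = 4.489e+04 Hz.

(a) f₀ = 618.1 Hz  (b) Q = 0.01377  (c) BW = 4.489e+04 Hz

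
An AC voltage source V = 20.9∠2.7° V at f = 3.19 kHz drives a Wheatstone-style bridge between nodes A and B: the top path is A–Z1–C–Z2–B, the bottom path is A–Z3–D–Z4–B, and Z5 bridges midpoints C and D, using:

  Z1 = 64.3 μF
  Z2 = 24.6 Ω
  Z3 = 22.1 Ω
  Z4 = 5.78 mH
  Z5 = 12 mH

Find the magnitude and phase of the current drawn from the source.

Step 1 — Angular frequency: ω = 2π·f = 2π·3190 = 2.004e+04 rad/s.
Step 2 — Component impedances:
  Z1: Z = 1/(jωC) = -j/(ω·C) = 0 - j0.7759 Ω
  Z2: Z = R = 24.6 Ω
  Z3: Z = R = 22.1 Ω
  Z4: Z = jωL = j·2.004e+04·0.00578 = 0 + j115.9 Ω
  Z5: Z = jωL = j·2.004e+04·0.012 = 0 + j240.5 Ω
Step 3 — Bridge requires nodal analysis (the Z5 bridge couples midpoints C and D, so the two paths cannot be reduced to a simple series/parallel combination). Setting node B to ground and injecting 1 A at node A, the 3-node admittance system at A, C, D solves to V_A = Z_AB = 23.1 + j3.815 Ω = 23.41∠9.4° Ω.
Step 4 — Source phasor: V = 20.9∠2.7° V = 20.88 + j0.9845 V.
Step 5 — Ohm's law: I = V / Z_total = (20.88 + j0.9845) / (23.1 + j3.815) = 0.8868 - j0.1038 A.
Step 6 — Convert to polar: |I| = 0.8928 A, ∠I = -6.7°.

I = 0.8928∠-6.7° A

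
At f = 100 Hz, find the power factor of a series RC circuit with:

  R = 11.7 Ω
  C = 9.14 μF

Step 1 — Angular frequency: ω = 2π·f = 2π·100 = 628.3 rad/s.
Step 2 — Component impedances:
  R: Z = R = 11.7 Ω
  C: Z = 1/(jωC) = -j/(ω·C) = 0 - j174.1 Ω
Step 3 — Series combination: Z_total = R + C = 11.7 - j174.1 Ω = 174.5∠-86.2° Ω.
Step 4 — Power factor: PF = cos(φ) = Re(Z)/|Z| = 11.7/174.52 = 0.06704.
Step 5 — Type: Im(Z) = -174.1 ⇒ leading (phase φ = -86.2°).

PF = 0.06704 (leading, φ = -86.2°)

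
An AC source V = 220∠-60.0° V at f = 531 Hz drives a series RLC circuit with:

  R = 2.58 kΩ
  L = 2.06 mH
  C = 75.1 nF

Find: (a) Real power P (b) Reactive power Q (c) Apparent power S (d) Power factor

Step 1 — Angular frequency: ω = 2π·f = 2π·531 = 3336 rad/s.
Step 2 — Component impedances:
  R: Z = R = 2580 Ω
  L: Z = jωL = j·3336·0.00206 = 0 + j6.873 Ω
  C: Z = 1/(jωC) = -j/(ω·C) = 0 - j3991 Ω
Step 3 — Series combination: Z_total = R + L + C = 2580 - j3984 Ω = 4747∠-57.1° Ω.
Step 4 — Source phasor: V = 220∠-60.0° V = 110 - j190.5 V.
Step 5 — Current: I = V / Z = 0.04629 - j0.002366 A = 0.04635∠-2.9° A.
Step 6 — Complex power: S = V·I* = 5.542 - j8.559 VA.
Step 7 — Real power: P = Re(S) = 5.542 W.
Step 8 — Reactive power: Q = Im(S) = -8.559 VAR.
Step 9 — Apparent power: |S| = 10.2 VA.
Step 10 — Power factor: PF = P/|S| = 0.5436 (leading).

(a) P = 5.542 W  (b) Q = -8.559 VAR  (c) S = 10.2 VA  (d) PF = 0.5436 (leading)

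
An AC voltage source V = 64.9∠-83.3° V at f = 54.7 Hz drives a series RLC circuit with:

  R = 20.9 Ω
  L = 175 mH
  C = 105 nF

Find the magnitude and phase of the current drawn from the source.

Step 1 — Angular frequency: ω = 2π·f = 2π·54.7 = 343.7 rad/s.
Step 2 — Component impedances:
  R: Z = R = 20.9 Ω
  L: Z = jωL = j·343.7·0.175 = 0 + j60.15 Ω
  C: Z = 1/(jωC) = -j/(ω·C) = 0 - j2.771e+04 Ω
Step 3 — Series combination: Z_total = R + L + C = 20.9 - j2.765e+04 Ω = 2.765e+04∠-90.0° Ω.
Step 4 — Source phasor: V = 64.9∠-83.3° V = 7.572 - j64.46 V.
Step 5 — Ohm's law: I = V / Z_total = (7.572 - j64.46) / (20.9 - j2.765e+04) = 0.002331 + j0.0002721 A.
Step 6 — Convert to polar: |I| = 0.002347 A, ∠I = 6.7°.

I = 0.002347∠6.7° A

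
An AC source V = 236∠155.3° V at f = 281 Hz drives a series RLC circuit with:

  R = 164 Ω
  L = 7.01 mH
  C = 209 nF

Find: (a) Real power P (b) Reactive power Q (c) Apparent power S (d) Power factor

Step 1 — Angular frequency: ω = 2π·f = 2π·281 = 1766 rad/s.
Step 2 — Component impedances:
  R: Z = R = 164 Ω
  L: Z = jωL = j·1766·0.00701 = 0 + j12.38 Ω
  C: Z = 1/(jωC) = -j/(ω·C) = 0 - j2710 Ω
Step 3 — Series combination: Z_total = R + L + C = 164 - j2698 Ω = 2703∠-86.5° Ω.
Step 4 — Source phasor: V = 236∠155.3° V = -214.4 + j98.62 V.
Step 5 — Current: I = V / Z = -0.04124 - j0.07697 A = 0.08732∠-118.2° A.
Step 6 — Complex power: S = V·I* = 1.251 - j20.57 VA.
Step 7 — Real power: P = Re(S) = 1.251 W.
Step 8 — Reactive power: Q = Im(S) = -20.57 VAR.
Step 9 — Apparent power: |S| = 20.61 VA.
Step 10 — Power factor: PF = P/|S| = 0.06068 (leading).

(a) P = 1.251 W  (b) Q = -20.57 VAR  (c) S = 20.61 VA  (d) PF = 0.06068 (leading)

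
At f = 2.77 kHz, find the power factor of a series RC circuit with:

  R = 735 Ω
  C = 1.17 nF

Step 1 — Angular frequency: ω = 2π·f = 2π·2770 = 1.74e+04 rad/s.
Step 2 — Component impedances:
  R: Z = R = 735 Ω
  C: Z = 1/(jωC) = -j/(ω·C) = 0 - j4.911e+04 Ω
Step 3 — Series combination: Z_total = R + C = 735 - j4.911e+04 Ω = 4.911e+04∠-89.1° Ω.
Step 4 — Power factor: PF = cos(φ) = Re(Z)/|Z| = 735/4.911e+04 = 0.01497.
Step 5 — Type: Im(Z) = -4.911e+04 ⇒ leading (phase φ = -89.1°).

PF = 0.01497 (leading, φ = -89.1°)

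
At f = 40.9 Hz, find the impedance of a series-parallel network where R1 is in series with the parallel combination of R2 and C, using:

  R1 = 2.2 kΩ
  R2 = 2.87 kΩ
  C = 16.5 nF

Step 1 — Angular frequency: ω = 2π·f = 2π·40.9 = 257 rad/s.
Step 2 — Component impedances:
  R1: Z = R = 2200 Ω
  R2: Z = R = 2870 Ω
  C: Z = 1/(jωC) = -j/(ω·C) = 0 - j2.358e+05 Ω
Step 3 — Parallel branch: R2 || C = 1/(1/R2 + 1/C) = 2870 - j34.92 Ω.
Step 4 — Series with R1: Z_total = R1 + (R2 || C) = 5070 - j34.92 Ω = 5070∠-0.4° Ω.

Z = 5070 - j34.92 Ω = 5070∠-0.4° Ω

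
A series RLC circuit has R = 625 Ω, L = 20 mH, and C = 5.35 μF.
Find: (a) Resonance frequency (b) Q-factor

Step 1 — Resonance condition Im(Z)=0 gives ω₀ = 1/√(LC).
Step 2 — ω₀ = 1/√(0.02·5.35e-06) = 3057 rad/s.
Step 3 — f₀ = ω₀/(2π) = 486.6 Hz.
Step 4 — Series Q: Q = ω₀L/R = 3057·0.02/625 = 0.09783.

(a) f₀ = 486.6 Hz  (b) Q = 0.09783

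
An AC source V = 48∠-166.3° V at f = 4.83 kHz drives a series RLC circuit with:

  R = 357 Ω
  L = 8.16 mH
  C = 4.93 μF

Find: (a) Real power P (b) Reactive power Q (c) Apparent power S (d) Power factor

Step 1 — Angular frequency: ω = 2π·f = 2π·4830 = 3.035e+04 rad/s.
Step 2 — Component impedances:
  R: Z = R = 357 Ω
  L: Z = jωL = j·3.035e+04·0.00816 = 0 + j247.6 Ω
  C: Z = 1/(jωC) = -j/(ω·C) = 0 - j6.684 Ω
Step 3 — Series combination: Z_total = R + L + C = 357 + j241 Ω = 430.7∠34.0° Ω.
Step 4 — Source phasor: V = 48∠-166.3° V = -46.63 - j11.37 V.
Step 5 — Current: I = V / Z = -0.1045 + j0.0387 A = 0.1114∠159.7° A.
Step 6 — Complex power: S = V·I* = 4.434 + j2.993 VA.
Step 7 — Real power: P = Re(S) = 4.434 W.
Step 8 — Reactive power: Q = Im(S) = 2.993 VAR.
Step 9 — Apparent power: |S| = 5.349 VA.
Step 10 — Power factor: PF = P/|S| = 0.8289 (lagging).

(a) P = 4.434 W  (b) Q = 2.993 VAR  (c) S = 5.349 VA  (d) PF = 0.8289 (lagging)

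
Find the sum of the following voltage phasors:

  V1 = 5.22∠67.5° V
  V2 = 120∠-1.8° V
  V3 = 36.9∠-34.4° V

Step 1 — Convert each phasor to rectangular form:
  V1 = 5.22·(cos(67.5°) + j·sin(67.5°)) = 1.998 + j4.823 V
  V2 = 120·(cos(-1.8°) + j·sin(-1.8°)) = 119.9 - j3.769 V
  V3 = 36.9·(cos(-34.4°) + j·sin(-34.4°)) = 30.45 - j20.85 V
Step 2 — Sum components: V_total = 152.4 - j19.79 V.
Step 3 — Convert to polar: |V_total| = 153.7 V, ∠V_total = -7.4°.

V_total = 153.7∠-7.4° V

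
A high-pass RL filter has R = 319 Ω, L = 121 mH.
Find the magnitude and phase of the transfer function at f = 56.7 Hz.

Step 1 — Angular frequency: ω = 2π·56.7 = 356.3 rad/s.
Step 2 — Transfer function: H(jω) = jωL/(R + jωL).
Step 3 — Numerator jωL = j·43.11; denominator R + jωL = 319 + j43.11.
Step 4 — H = 0.01793 + j0.1327.
Step 5 — Magnitude: |H| = 0.1339 (-17.5 dB); phase: φ = 82.3°.

|H| = 0.1339 (-17.5 dB), φ = 82.3°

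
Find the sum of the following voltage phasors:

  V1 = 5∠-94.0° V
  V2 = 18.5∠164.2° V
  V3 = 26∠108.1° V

Step 1 — Convert each phasor to rectangular form:
  V1 = 5·(cos(-94.0°) + j·sin(-94.0°)) = -0.3488 - j4.988 V
  V2 = 18.5·(cos(164.2°) + j·sin(164.2°)) = -17.8 + j5.037 V
  V3 = 26·(cos(108.1°) + j·sin(108.1°)) = -8.078 + j24.71 V
Step 2 — Sum components: V_total = -26.23 + j24.76 V.
Step 3 — Convert to polar: |V_total| = 36.07 V, ∠V_total = 136.6°.

V_total = 36.07∠136.6° V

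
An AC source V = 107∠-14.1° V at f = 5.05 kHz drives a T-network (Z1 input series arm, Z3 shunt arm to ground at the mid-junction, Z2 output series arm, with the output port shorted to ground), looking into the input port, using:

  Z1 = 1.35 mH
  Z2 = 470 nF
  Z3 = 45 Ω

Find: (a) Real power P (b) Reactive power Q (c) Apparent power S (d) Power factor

Step 1 — Angular frequency: ω = 2π·f = 2π·5050 = 3.173e+04 rad/s.
Step 2 — Component impedances:
  Z1: Z = jωL = j·3.173e+04·0.00135 = 0 + j42.84 Ω
  Z2: Z = 1/(jωC) = -j/(ω·C) = 0 - j67.05 Ω
  Z3: Z = R = 45 Ω
Step 3 — With the output port shorted to ground, the output series arm Z2 runs from the junction to ground; the shunt arm Z3 also runs from the junction to ground. They appear in parallel: Z3 || Z2 = 31.03 - j20.82 Ω.
Step 4 — Series with input arm Z1: Z_in = Z1 + (Z3 || Z2) = 31.03 + j22.01 Ω = 38.04∠35.4° Ω.
Step 5 — Source phasor: V = 107∠-14.1° V = 103.8 - j26.07 V.
Step 6 — Current: I = V / Z = 1.828 - j2.137 A = 2.813∠-49.5° A.
Step 7 — Complex power: S = V·I* = 245.4 + j174.1 VA.
Step 8 — Real power: P = Re(S) = 245.4 W.
Step 9 — Reactive power: Q = Im(S) = 174.1 VAR.
Step 10 — Apparent power: |S| = 300.9 VA.
Step 11 — Power factor: PF = P/|S| = 0.8156 (lagging).

(a) P = 245.4 W  (b) Q = 174.1 VAR  (c) S = 300.9 VA  (d) PF = 0.8156 (lagging)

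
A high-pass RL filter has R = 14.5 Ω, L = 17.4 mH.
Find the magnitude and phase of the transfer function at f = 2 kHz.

Step 1 — Angular frequency: ω = 2π·2000 = 1.257e+04 rad/s.
Step 2 — Transfer function: H(jω) = jωL/(R + jωL).
Step 3 — Numerator jωL = j·218.7; denominator R + jωL = 14.5 + j218.7.
Step 4 — H = 0.9956 + j0.06602.
Step 5 — Magnitude: |H| = 0.9978 (-0.0 dB); phase: φ = 3.8°.

|H| = 0.9978 (-0.0 dB), φ = 3.8°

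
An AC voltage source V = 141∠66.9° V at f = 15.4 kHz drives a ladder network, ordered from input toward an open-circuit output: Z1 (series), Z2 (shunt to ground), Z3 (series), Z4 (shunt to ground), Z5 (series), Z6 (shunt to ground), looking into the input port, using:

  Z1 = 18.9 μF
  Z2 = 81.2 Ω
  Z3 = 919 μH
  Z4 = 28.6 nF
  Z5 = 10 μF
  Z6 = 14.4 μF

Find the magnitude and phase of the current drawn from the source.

Step 1 — Angular frequency: ω = 2π·f = 2π·1.54e+04 = 9.676e+04 rad/s.
Step 2 — Component impedances:
  Z1: Z = 1/(jωC) = -j/(ω·C) = 0 - j0.5468 Ω
  Z2: Z = R = 81.2 Ω
  Z3: Z = jωL = j·9.676e+04·0.000919 = 0 + j88.92 Ω
  Z4: Z = 1/(jωC) = -j/(ω·C) = 0 - j361.4 Ω
  Z5: Z = 1/(jωC) = -j/(ω·C) = 0 - j1.033 Ω
  Z6: Z = 1/(jωC) = -j/(ω·C) = 0 - j0.7177 Ω
Step 3 — Ladder network (open output): work backward from the far end, alternating series and parallel combinations. Z_in = 43.48 + j39.95 Ω = 59.05∠42.6° Ω.
Step 4 — Source phasor: V = 141∠66.9° V = 55.32 + j129.7 V.
Step 5 — Ohm's law: I = V / Z_total = (55.32 + j129.7) / (43.48 + j39.95) = 2.176 + j0.9835 A.
Step 6 — Convert to polar: |I| = 2.388 A, ∠I = 24.3°.

I = 2.388∠24.3° A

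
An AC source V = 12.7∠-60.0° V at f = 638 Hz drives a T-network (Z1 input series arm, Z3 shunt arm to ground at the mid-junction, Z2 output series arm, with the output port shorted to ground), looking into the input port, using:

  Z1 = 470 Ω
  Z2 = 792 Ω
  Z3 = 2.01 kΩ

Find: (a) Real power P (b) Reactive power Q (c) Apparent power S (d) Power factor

Step 1 — Angular frequency: ω = 2π·f = 2π·638 = 4009 rad/s.
Step 2 — Component impedances:
  Z1: Z = R = 470 Ω
  Z2: Z = R = 792 Ω
  Z3: Z = R = 2010 Ω
Step 3 — With the output port shorted to ground, the output series arm Z2 runs from the junction to ground; the shunt arm Z3 also runs from the junction to ground. They appear in parallel: Z3 || Z2 = 568.1 Ω.
Step 4 — Series with input arm Z1: Z_in = Z1 + (Z3 || Z2) = 1038 Ω = 1038∠0.0° Ω.
Step 5 — Source phasor: V = 12.7∠-60.0° V = 6.35 - j11 V.
Step 6 — Current: I = V / Z = 0.006117 - j0.01059 A = 0.01223∠-60.0° A.
Step 7 — Complex power: S = V·I* = 0.1554 VA.
Step 8 — Real power: P = Re(S) = 0.1554 W.
Step 9 — Reactive power: Q = Im(S) = 0 VAR.
Step 10 — Apparent power: |S| = 0.1554 VA.
Step 11 — Power factor: PF = P/|S| = 1 (unity).

(a) P = 0.1554 W  (b) Q = 0 VAR  (c) S = 0.1554 VA  (d) PF = 1 (unity)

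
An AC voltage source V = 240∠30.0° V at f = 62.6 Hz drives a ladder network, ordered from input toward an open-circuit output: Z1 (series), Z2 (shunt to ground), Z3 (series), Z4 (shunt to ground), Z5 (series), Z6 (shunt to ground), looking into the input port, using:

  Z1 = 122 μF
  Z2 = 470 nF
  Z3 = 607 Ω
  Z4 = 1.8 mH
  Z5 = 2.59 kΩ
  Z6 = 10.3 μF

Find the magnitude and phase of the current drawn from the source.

Step 1 — Angular frequency: ω = 2π·f = 2π·62.6 = 393.3 rad/s.
Step 2 — Component impedances:
  Z1: Z = 1/(jωC) = -j/(ω·C) = 0 - j20.84 Ω
  Z2: Z = 1/(jωC) = -j/(ω·C) = 0 - j5409 Ω
  Z3: Z = R = 607 Ω
  Z4: Z = jωL = j·393.3·0.0018 = 0 + j0.708 Ω
  Z5: Z = R = 2590 Ω
  Z6: Z = 1/(jωC) = -j/(ω·C) = 0 - j246.8 Ω
Step 3 — Ladder network (open output): work backward from the far end, alternating series and parallel combinations. Z_in = 599.6 - j87.42 Ω = 605.9∠-8.3° Ω.
Step 4 — Source phasor: V = 240∠30.0° V = 207.8 + j120 V.
Step 5 — Ohm's law: I = V / Z_total = (207.8 + j120) / (599.6 - j87.42) = 0.3108 + j0.2455 A.
Step 6 — Convert to polar: |I| = 0.3961 A, ∠I = 38.3°.

I = 0.3961∠38.3° A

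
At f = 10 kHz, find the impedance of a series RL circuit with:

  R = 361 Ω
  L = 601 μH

Step 1 — Angular frequency: ω = 2π·f = 2π·1e+04 = 6.283e+04 rad/s.
Step 2 — Component impedances:
  R: Z = R = 361 Ω
  L: Z = jωL = j·6.283e+04·0.000601 = 0 + j37.76 Ω
Step 3 — Series combination: Z_total = R + L = 361 + j37.76 Ω = 363∠6.0° Ω.

Z = 361 + j37.76 Ω = 363∠6.0° Ω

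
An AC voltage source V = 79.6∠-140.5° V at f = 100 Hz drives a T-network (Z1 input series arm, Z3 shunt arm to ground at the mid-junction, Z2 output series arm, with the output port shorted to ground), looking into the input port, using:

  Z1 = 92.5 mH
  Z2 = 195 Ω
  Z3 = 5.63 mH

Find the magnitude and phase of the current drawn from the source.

Step 1 — Angular frequency: ω = 2π·f = 2π·100 = 628.3 rad/s.
Step 2 — Component impedances:
  Z1: Z = jωL = j·628.3·0.0925 = 0 + j58.12 Ω
  Z2: Z = R = 195 Ω
  Z3: Z = jωL = j·628.3·0.00563 = 0 + j3.537 Ω
Step 3 — With the output port shorted to ground, the output series arm Z2 runs from the junction to ground; the shunt arm Z3 also runs from the junction to ground. They appear in parallel: Z3 || Z2 = 0.06415 + j3.536 Ω.
Step 4 — Series with input arm Z1: Z_in = Z1 + (Z3 || Z2) = 0.06415 + j61.66 Ω = 61.66∠89.9° Ω.
Step 5 — Source phasor: V = 79.6∠-140.5° V = -61.42 - j50.63 V.
Step 6 — Ohm's law: I = V / Z_total = (-61.42 - j50.63) / (0.06415 + j61.66) = -0.8222 + j0.9953 A.
Step 7 — Convert to polar: |I| = 1.291 A, ∠I = 129.6°.

I = 1.291∠129.6° A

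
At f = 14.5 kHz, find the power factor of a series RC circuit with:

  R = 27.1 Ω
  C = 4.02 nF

Step 1 — Angular frequency: ω = 2π·f = 2π·1.45e+04 = 9.111e+04 rad/s.
Step 2 — Component impedances:
  R: Z = R = 27.1 Ω
  C: Z = 1/(jωC) = -j/(ω·C) = 0 - j2730 Ω
Step 3 — Series combination: Z_total = R + C = 27.1 - j2730 Ω = 2731∠-89.4° Ω.
Step 4 — Power factor: PF = cos(φ) = Re(Z)/|Z| = 27.1/2730.5 = 0.009925.
Step 5 — Type: Im(Z) = -2730 ⇒ leading (phase φ = -89.4°).

PF = 0.009925 (leading, φ = -89.4°)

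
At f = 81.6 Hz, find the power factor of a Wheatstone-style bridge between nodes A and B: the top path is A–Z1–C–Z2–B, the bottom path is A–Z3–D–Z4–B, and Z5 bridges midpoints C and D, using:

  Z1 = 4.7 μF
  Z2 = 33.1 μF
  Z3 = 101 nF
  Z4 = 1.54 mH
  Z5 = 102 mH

Step 1 — Angular frequency: ω = 2π·f = 2π·81.6 = 512.7 rad/s.
Step 2 — Component impedances:
  Z1: Z = 1/(jωC) = -j/(ω·C) = 0 - j415 Ω
  Z2: Z = 1/(jωC) = -j/(ω·C) = 0 - j58.93 Ω
  Z3: Z = 1/(jωC) = -j/(ω·C) = 0 - j1.931e+04 Ω
  Z4: Z = jωL = j·512.7·0.00154 = 0 + j0.7896 Ω
  Z5: Z = jωL = j·512.7·0.102 = 0 + j52.3 Ω
Step 3 — Bridge requires nodal analysis (the Z5 bridge couples midpoints C and D, so the two paths cannot be reduced to a simple series/parallel combination). Setting node B to ground and injecting 1 A at node A, the 3-node admittance system at A, C, D solves to V_A = Z_AB = 0 + j121.4 Ω = 121.4∠90.0° Ω.
Step 4 — Power factor: PF = cos(φ) = Re(Z)/|Z| = 0/121.4 = 0.
Step 5 — Type: Im(Z) = 121.4 ⇒ lagging (phase φ = 90.0°).

PF = 0 (lagging, φ = 90.0°)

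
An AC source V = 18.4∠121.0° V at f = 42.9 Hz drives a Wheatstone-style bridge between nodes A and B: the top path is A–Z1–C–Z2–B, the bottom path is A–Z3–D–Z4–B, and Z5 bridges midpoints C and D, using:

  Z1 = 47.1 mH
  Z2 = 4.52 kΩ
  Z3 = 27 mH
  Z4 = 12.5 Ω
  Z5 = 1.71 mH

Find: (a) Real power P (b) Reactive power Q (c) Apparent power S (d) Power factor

Step 1 — Angular frequency: ω = 2π·f = 2π·42.9 = 269.5 rad/s.
Step 2 — Component impedances:
  Z1: Z = jωL = j·269.5·0.0471 = 0 + j12.7 Ω
  Z2: Z = R = 4520 Ω
  Z3: Z = jωL = j·269.5·0.027 = 0 + j7.278 Ω
  Z4: Z = R = 12.5 Ω
  Z5: Z = jωL = j·269.5·0.00171 = 0 + j0.4609 Ω
Step 3 — Bridge requires nodal analysis (the Z5 bridge couples midpoints C and D, so the two paths cannot be reduced to a simple series/parallel combination). Setting node B to ground and injecting 1 A at node A, the 3-node admittance system at A, C, D solves to V_A = Z_AB = 12.47 + j4.685 Ω = 13.32∠20.6° Ω.
Step 4 — Source phasor: V = 18.4∠121.0° V = -9.477 + j15.77 V.
Step 5 — Current: I = V / Z = -0.2495 + j1.359 A = 1.382∠100.4° A.
Step 6 — Complex power: S = V·I* = 23.8 + j8.944 VA.
Step 7 — Real power: P = Re(S) = 23.8 W.
Step 8 — Reactive power: Q = Im(S) = 8.944 VAR.
Step 9 — Apparent power: |S| = 25.42 VA.
Step 10 — Power factor: PF = P/|S| = 0.9361 (lagging).

(a) P = 23.8 W  (b) Q = 8.944 VAR  (c) S = 25.42 VA  (d) PF = 0.9361 (lagging)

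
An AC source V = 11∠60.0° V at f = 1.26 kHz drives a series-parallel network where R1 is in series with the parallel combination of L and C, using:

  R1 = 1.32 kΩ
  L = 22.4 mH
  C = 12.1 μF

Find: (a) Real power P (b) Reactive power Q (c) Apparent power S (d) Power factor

Step 1 — Angular frequency: ω = 2π·f = 2π·1260 = 7917 rad/s.
Step 2 — Component impedances:
  R1: Z = R = 1320 Ω
  L: Z = jωL = j·7917·0.0224 = 0 + j177.3 Ω
  C: Z = 1/(jωC) = -j/(ω·C) = 0 - j10.44 Ω
Step 3 — Parallel branch: L || C = 1/(1/L + 1/C) = 0 - j11.09 Ω.
Step 4 — Series with R1: Z_total = R1 + (L || C) = 1320 - j11.09 Ω = 1320∠-0.5° Ω.
Step 5 — Source phasor: V = 11∠60.0° V = 5.5 + j9.526 V.
Step 6 — Current: I = V / Z = 0.004106 + j0.007251 A = 0.008333∠60.5° A.
Step 7 — Complex power: S = V·I* = 0.09166 - j0.0007702 VA.
Step 8 — Real power: P = Re(S) = 0.09166 W.
Step 9 — Reactive power: Q = Im(S) = -0.0007702 VAR.
Step 10 — Apparent power: |S| = 0.09166 VA.
Step 11 — Power factor: PF = P/|S| = 1 (leading).

(a) P = 0.09166 W  (b) Q = -0.0007702 VAR  (c) S = 0.09166 VA  (d) PF = 1 (leading)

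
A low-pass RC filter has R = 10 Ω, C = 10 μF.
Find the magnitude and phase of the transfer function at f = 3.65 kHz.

Step 1 — Angular frequency: ω = 2π·3650 = 2.293e+04 rad/s.
Step 2 — Transfer function: H(jω) = 1/(1 + jωRC).
Step 3 — Denominator: 1 + jωRC = 1 + j·2.293e+04·10·1e-05 = 1 + j2.293.
Step 4 — H = 0.1598 - j0.3664.
Step 5 — Magnitude: |H| = 0.3997 (-8.0 dB); phase: φ = -66.4°.

|H| = 0.3997 (-8.0 dB), φ = -66.4°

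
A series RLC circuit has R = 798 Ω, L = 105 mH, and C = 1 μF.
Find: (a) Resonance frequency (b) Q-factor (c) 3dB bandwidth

Step 1 — Resonance: ω₀ = 1/√(LC) = 1/√(0.105·1e-06) = 3086 rad/s.
Step 2 — f₀ = ω₀/(2π) = 491.2 Hz.
Step 3 — Series Q: Q = ω₀L/R = 3086·0.105/798 = 0.4061.
Step 4 — Bandwidth: Δω = ω₀/Q = 7600 rad/s; BW = Δω/(2π) = 1210 Hz.

(a) f₀ = 491.2 Hz  (b) Q = 0.4061  (c) BW = 1210 Hz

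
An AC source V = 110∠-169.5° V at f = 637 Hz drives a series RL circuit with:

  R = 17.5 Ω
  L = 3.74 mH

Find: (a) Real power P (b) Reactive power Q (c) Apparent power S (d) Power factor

Step 1 — Angular frequency: ω = 2π·f = 2π·637 = 4002 rad/s.
Step 2 — Component impedances:
  R: Z = R = 17.5 Ω
  L: Z = jωL = j·4002·0.00374 = 0 + j14.97 Ω
Step 3 — Series combination: Z_total = R + L = 17.5 + j14.97 Ω = 23.03∠40.5° Ω.
Step 4 — Source phasor: V = 110∠-169.5° V = -108.2 - j20.05 V.
Step 5 — Current: I = V / Z = -4.135 + j2.391 A = 4.777∠150.0° A.
Step 6 — Complex power: S = V·I* = 399.3 + j341.5 VA.
Step 7 — Real power: P = Re(S) = 399.3 W.
Step 8 — Reactive power: Q = Im(S) = 341.5 VAR.
Step 9 — Apparent power: |S| = 525.4 VA.
Step 10 — Power factor: PF = P/|S| = 0.7599 (lagging).

(a) P = 399.3 W  (b) Q = 341.5 VAR  (c) S = 525.4 VA  (d) PF = 0.7599 (lagging)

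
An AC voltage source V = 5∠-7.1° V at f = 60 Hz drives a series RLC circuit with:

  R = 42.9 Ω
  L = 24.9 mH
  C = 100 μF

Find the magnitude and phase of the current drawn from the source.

Step 1 — Angular frequency: ω = 2π·f = 2π·60 = 377 rad/s.
Step 2 — Component impedances:
  R: Z = R = 42.9 Ω
  L: Z = jωL = j·377·0.0249 = 0 + j9.387 Ω
  C: Z = 1/(jωC) = -j/(ω·C) = 0 - j26.53 Ω
Step 3 — Series combination: Z_total = R + L + C = 42.9 - j17.14 Ω = 46.2∠-21.8° Ω.
Step 4 — Source phasor: V = 5∠-7.1° V = 4.962 - j0.618 V.
Step 5 — Ohm's law: I = V / Z_total = (4.962 - j0.618) / (42.9 - j17.14) = 0.1047 + j0.02742 A.
Step 6 — Convert to polar: |I| = 0.1082 A, ∠I = 14.7°.

I = 0.1082∠14.7° A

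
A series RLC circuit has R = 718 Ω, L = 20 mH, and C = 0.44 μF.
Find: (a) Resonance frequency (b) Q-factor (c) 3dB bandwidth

Step 1 — Resonance: ω₀ = 1/√(LC) = 1/√(0.02·4.4e-07) = 1.066e+04 rad/s.
Step 2 — f₀ = ω₀/(2π) = 1697 Hz.
Step 3 — Series Q: Q = ω₀L/R = 1.066e+04·0.02/718 = 0.2969.
Step 4 — Bandwidth: Δω = ω₀/Q = 3.59e+04 rad/s; BW = Δω/(2π) = 5714 Hz.

(a) f₀ = 1697 Hz  (b) Q = 0.2969  (c) BW = 5714 Hz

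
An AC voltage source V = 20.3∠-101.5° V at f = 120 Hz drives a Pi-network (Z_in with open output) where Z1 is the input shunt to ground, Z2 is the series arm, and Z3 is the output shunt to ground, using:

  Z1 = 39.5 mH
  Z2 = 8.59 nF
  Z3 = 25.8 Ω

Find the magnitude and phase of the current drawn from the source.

Step 1 — Angular frequency: ω = 2π·f = 2π·120 = 754 rad/s.
Step 2 — Component impedances:
  Z1: Z = jωL = j·754·0.0395 = 0 + j29.78 Ω
  Z2: Z = 1/(jωC) = -j/(ω·C) = 0 - j1.544e+05 Ω
  Z3: Z = R = 25.8 Ω
Step 3 — With open output, the series arm Z2 and the output shunt Z3 appear in series to ground: Z2 + Z3 = 25.8 - j1.544e+05 Ω.
Step 4 — Parallel with input shunt Z1: Z_in = Z1 || (Z2 + Z3) = 9.603e-07 + j29.79 Ω = 29.79∠90.0° Ω.
Step 5 — Source phasor: V = 20.3∠-101.5° V = -4.047 - j19.89 V.
Step 6 — Ohm's law: I = V / Z_total = (-4.047 - j19.89) / (9.603e-07 + j29.79) = -0.6678 + j0.1359 A.
Step 7 — Convert to polar: |I| = 0.6815 A, ∠I = 168.5°.

I = 0.6815∠168.5° A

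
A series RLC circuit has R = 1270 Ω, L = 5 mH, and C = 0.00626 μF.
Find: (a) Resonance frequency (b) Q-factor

Step 1 — Resonance condition Im(Z)=0 gives ω₀ = 1/√(LC).
Step 2 — ω₀ = 1/√(0.005·6.26e-09) = 1.787e+05 rad/s.
Step 3 — f₀ = ω₀/(2π) = 2.845e+04 Hz.
Step 4 — Series Q: Q = ω₀L/R = 1.787e+05·0.005/1270 = 0.7037.

(a) f₀ = 2.845e+04 Hz  (b) Q = 0.7037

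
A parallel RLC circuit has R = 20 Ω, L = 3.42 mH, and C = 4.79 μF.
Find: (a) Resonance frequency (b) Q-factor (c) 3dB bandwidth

Step 1 — Resonance: ω₀ = 1/√(LC) = 1/√(0.00342·4.79e-06) = 7813 rad/s.
Step 2 — f₀ = ω₀/(2π) = 1243 Hz.
Step 3 — Parallel Q: Q = R/(ω₀L) = 20/(7813·0.00342) = 0.7485.
Step 4 — Bandwidth: Δω = ω₀/Q = 1.044e+04 rad/s; BW = Δω/(2π) = 1661 Hz.

(a) f₀ = 1243 Hz  (b) Q = 0.7485  (c) BW = 1661 Hz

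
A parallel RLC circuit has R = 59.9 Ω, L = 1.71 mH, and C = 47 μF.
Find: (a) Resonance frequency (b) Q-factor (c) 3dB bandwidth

Step 1 — Resonance: ω₀ = 1/√(LC) = 1/√(0.00171·4.7e-05) = 3527 rad/s.
Step 2 — f₀ = ω₀/(2π) = 561.4 Hz.
Step 3 — Parallel Q: Q = R/(ω₀L) = 59.9/(3527·0.00171) = 9.931.
Step 4 — Bandwidth: Δω = ω₀/Q = 355.2 rad/s; BW = Δω/(2π) = 56.53 Hz.

(a) f₀ = 561.4 Hz  (b) Q = 9.931  (c) BW = 56.53 Hz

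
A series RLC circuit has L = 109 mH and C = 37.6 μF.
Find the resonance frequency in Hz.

Step 1 — Resonance condition Im(Z)=0 gives ω₀ = 1/√(LC).
Step 2 — ω₀ = 1/√(0.109·3.76e-05) = 494 rad/s.
Step 3 — f₀ = ω₀/(2π) = 78.62 Hz.

f₀ = 78.62 Hz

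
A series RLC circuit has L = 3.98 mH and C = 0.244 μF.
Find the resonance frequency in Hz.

Step 1 — Resonance condition Im(Z)=0 gives ω₀ = 1/√(LC).
Step 2 — ω₀ = 1/√(0.00398·2.44e-07) = 3.209e+04 rad/s.
Step 3 — f₀ = ω₀/(2π) = 5107 Hz.

f₀ = 5107 Hz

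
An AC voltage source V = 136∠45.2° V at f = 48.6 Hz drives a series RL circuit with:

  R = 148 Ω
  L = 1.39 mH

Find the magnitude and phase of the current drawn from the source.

Step 1 — Angular frequency: ω = 2π·f = 2π·48.6 = 305.4 rad/s.
Step 2 — Component impedances:
  R: Z = R = 148 Ω
  L: Z = jωL = j·305.4·0.00139 = 0 + j0.4245 Ω
Step 3 — Series combination: Z_total = R + L = 148 + j0.4245 Ω = 148∠0.2° Ω.
Step 4 — Source phasor: V = 136∠45.2° V = 95.83 + j96.5 V.
Step 5 — Ohm's law: I = V / Z_total = (95.83 + j96.5) / (148 + j0.4245) = 0.6494 + j0.6502 A.
Step 6 — Convert to polar: |I| = 0.9189 A, ∠I = 45.0°.

I = 0.9189∠45.0° A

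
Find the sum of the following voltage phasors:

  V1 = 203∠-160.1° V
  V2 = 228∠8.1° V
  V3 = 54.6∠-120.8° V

Step 1 — Convert each phasor to rectangular form:
  V1 = 203·(cos(-160.1°) + j·sin(-160.1°)) = -190.9 - j69.1 V
  V2 = 228·(cos(8.1°) + j·sin(8.1°)) = 225.7 + j32.13 V
  V3 = 54.6·(cos(-120.8°) + j·sin(-120.8°)) = -27.96 - j46.9 V
Step 2 — Sum components: V_total = 6.889 - j83.87 V.
Step 3 — Convert to polar: |V_total| = 84.15 V, ∠V_total = -85.3°.

V_total = 84.15∠-85.3° V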